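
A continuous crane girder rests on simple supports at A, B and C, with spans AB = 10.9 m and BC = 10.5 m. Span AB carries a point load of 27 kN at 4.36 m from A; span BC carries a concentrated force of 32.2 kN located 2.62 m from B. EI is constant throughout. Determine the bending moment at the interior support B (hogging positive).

Take M_B as the redundant. Released structure: two simple spans AB and BC with a hinge at B.
Rotations at B on the released spans (each span's end-slope, ×1/EI):
  span AB: point load 27 at a = 4.36: Pab(L + a)/(6LEI) = 179.6/EI
  span BC: point load 32.2 at a = 2.62: Pab(L + b)/(6LEI) = 193.9/EI
  relative rotation θ_0 = (179.6 + 193.9)/EI = 373.6/EI
A unit hogging moment at B produces rotation L₁/(3EI) + L₂/(3EI) = 7.133/EI.
Slope continuity at B: θ_0 = M_B·7.133/EI, so M_B = 373.6/7.133 = 52.37 kN·m (hogging).

M_B = 52.37 kN·m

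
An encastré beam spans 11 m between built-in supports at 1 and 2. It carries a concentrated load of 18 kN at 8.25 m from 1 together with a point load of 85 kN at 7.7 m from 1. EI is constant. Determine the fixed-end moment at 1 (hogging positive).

Take the two fixed-end moments M_1, M_2 as redundants; the released structure is the simple span 12.
End rotations of the released simple span under the applied load (×1/EI):
  at 1: point load 18 at a = 8.25: Pab(L + b)/(6LEI) = 85.08/EI
  at 2: point load 18 at a = 8.25: Pab(L + a)/(6LEI) = 119.1/EI
  at 1: point load 85 at a = 7.7: Pab(L + b)/(6LEI) = 468/EI
  at 2: point load 85 at a = 7.7: Pab(L + a)/(6LEI) = 612/EI
  θ_10 = 553/EI,  θ_20 = 731.1/EI
Flexibility coefficients: a unit moment at one end gives L/(3EI) there and L/(6EI) at the far end, so f₁₁ = f₂₂ = 3.667/EI and f₁₂ = f₂₁ = 1.833/EI.
Compatibility — zero rotation at each built-in end:
  3.667 M_1 + 1.833 M_2 = 553
  1.833 M_1 + 3.667 M_2 = 731.1
Solving the pair gives M_1 = 68.19 kN·m and M_2 = 165.3 kN·m (hogging).

M_1 = 68.19 kN·m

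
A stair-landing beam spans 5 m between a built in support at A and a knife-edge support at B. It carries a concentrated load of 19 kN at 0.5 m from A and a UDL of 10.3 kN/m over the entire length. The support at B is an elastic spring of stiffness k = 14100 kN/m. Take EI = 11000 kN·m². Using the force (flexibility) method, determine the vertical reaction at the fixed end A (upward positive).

R_A = 51.27 kN

Remove the prop at B; the released (primary) structure is a cantilever built in at A.
Deflection at B on the released cantilever, summing each load's contribution:
  point load 19 at a = 0.5: Pa²(3L − a)/(6EI) = 11.48/EI
  UDL 10.3: wL⁴/(8EI) = 804.7/EI
  δ_0 = 816.2/EI
Tip deflection under a unit load at B: L³/(3EI) = 41.67/EI.
With EI = 11000 kN·m²: δ_0 = 0.074197 m and δ_{BB} = 0.003788 m/kN.
Compatibility — the spring shortens by R_B/k under the reaction it provides: δ_0 − R_B·δ_{BB} = R_B/k. With 1/k = 0.000071 m/kN, R_B = δ_0 / (δ_{BB} + 1/k) = 0.074197 / (0.003788 + 0.000071) = 19.23 kN.
Vertical equilibrium: R_A = ΣP − R_B = 70.5 − 19.23 = 51.27 kN.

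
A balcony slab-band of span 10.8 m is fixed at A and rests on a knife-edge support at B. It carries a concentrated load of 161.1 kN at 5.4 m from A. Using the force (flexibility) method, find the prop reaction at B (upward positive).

Choose R_B as the redundant. The primary structure is the cantilever fixed at A.
Deflection at B on the released cantilever, summing each load's contribution:
  point load 161.1 at a = 5.4: Pa²(3L − a)/(6EI) = 21140/EI
Flexibility coefficient — unit upward force at B: δ_{BB} = L³/(3EI) = 419.9/EI.
The prop prevents deflection at B: R_B = δ_0/δ_{BB} = 21140/419.9 = 50.34 kN.

R_B = 50.34 kN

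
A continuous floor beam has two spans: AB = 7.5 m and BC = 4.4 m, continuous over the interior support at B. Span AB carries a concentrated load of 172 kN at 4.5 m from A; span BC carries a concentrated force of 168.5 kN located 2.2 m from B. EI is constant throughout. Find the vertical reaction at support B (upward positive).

R_B = 262.3 kN

Insert a hinge at B; M_B is the redundant, and each span becomes simply supported.
End slopes at the hinge B, treating each span as simply supported:
  span AB: point load 172 at a = 4.5: Pab(L + a)/(6LEI) = 619.2/EI
  span BC: point load 168.5 at a = 2.2: Pab(L + b)/(6LEI) = 203.9/EI
  relative rotation θ_0 = (619.2 + 203.9)/EI = 823.1/EI
A unit hogging moment at B produces rotation L₁/(3EI) + L₂/(3EI) = 3.967/EI.
Slope continuity at B: θ_0 = M_B·3.967/EI, so M_B = 823.1/3.967 = 207.5 kN·m (hogging).
Span AB, ΣM about A with M_B applied at B: R_B^{AB}·7.5 = 774 + 207.5, so R_B^{AB} = 130.9 kN and R_A = 172 − 130.9 = 41.13 kN.
Span BC, ΣM about C: R_B^{BC}·4.4 = 370.7 + 207.5, so R_B^{BC} = 131.4 kN and R_C = 168.5 − 131.4 = 37.09 kN.
R_B = 130.9 + 131.4 = 262.3 kN.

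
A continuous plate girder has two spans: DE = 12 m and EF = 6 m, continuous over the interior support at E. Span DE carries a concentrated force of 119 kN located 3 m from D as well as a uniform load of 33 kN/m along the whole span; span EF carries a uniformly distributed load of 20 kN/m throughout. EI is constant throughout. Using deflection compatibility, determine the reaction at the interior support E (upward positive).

Release continuity at E by inserting a hinge; the redundant is the internal moment M_E. The primary structure is two simply-supported spans DE and EF.
End slopes at the hinge E, treating each span as simply supported:
  span DE: point load 119 at a = 3: Pab(L + a)/(6LEI) = 669.4/EI
  span DE: UDL 33: wL³/(24EI) = 2376/EI
  span EF: UDL 20: wL³/(24EI) = 180/EI
  relative rotation θ_0 = (3045 + 180)/EI = 3225/EI
A unit hogging moment at E produces rotation L₁/(3EI) + L₂/(3EI) = 6/EI.
Slope continuity at E: θ_0 = M_E·6/EI, so M_E = 3225/6 = 537.6 kN·m (hogging).
Span DE, ΣM about D with M_E applied at E: R_E^{DE}·12 = 2733 + 537.6, so R_E^{DE} = 272.5 kN and R_D = 515 − 272.5 = 242.5 kN.
Span EF, ΣM about F: R_E^{EF}·6 = 360 + 537.6, so R_E^{EF} = 149.6 kN and R_F = 120 − 149.6 = -29.59 kN.
R_E = 272.5 + 149.6 = 422.1 kN.

R_E = 422.1 kN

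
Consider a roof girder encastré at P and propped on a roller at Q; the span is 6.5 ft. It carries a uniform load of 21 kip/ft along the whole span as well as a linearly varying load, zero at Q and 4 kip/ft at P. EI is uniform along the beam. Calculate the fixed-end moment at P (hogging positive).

Remove the prop at Q; the released (primary) structure is a cantilever built in at P.
Free-end deflection of the primary structure under the applied loading (downward +):
  UDL 21: wL⁴/(8EI) = 4686/EI
  triangular load, peak 4 at the fixed end: w₀L⁴/(30EI) = 238/EI
  δ_0 = 4924/EI
Flexibility coefficient — unit upward force at Q: δ_{QQ} = L³/(3EI) = 91.54/EI.
Compatibility at Q: δ_0 − R_Q·δ_{QQ} = 0, so R_Q = 4924/91.54 = 53.79 kip.
Moment equilibrium about P: M_P = Σ(load moments about P) − R_Q·L = 471.8 − 53.79×6.5 = 122.2 kip·ft.

M_P = 122.2 kip·ft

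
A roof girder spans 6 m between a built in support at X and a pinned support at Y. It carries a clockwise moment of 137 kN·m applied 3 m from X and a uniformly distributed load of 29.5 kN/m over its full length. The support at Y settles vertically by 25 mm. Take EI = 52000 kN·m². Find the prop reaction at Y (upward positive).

Choose R_Y as the redundant. The primary structure is the cantilever fixed at X.
Free-end deflection of the primary structure under the applied loading (downward +):
  clockwise couple 137 at a = 3: M₀a(2L − a)/(2EI) = 1850/EI
  UDL 29.5: wL⁴/(8EI) = 4779/EI
  δ_0 = 6628/EI
Tip deflection under a unit load at Y: L³/(3EI) = 72/EI.
With EI = 52000 kN·m²: δ_0 = 0.12747 m and δ_{YY} = 0.001385 m/kN.
Compatibility — the beam at Y must follow the support down by 0.025 m: δ_0 − R_Y·δ_{YY} = 0.025, so R_Y = (0.12747 − 0.025)/0.001385 = 74.01 kN.

R_Y = 74.01 kN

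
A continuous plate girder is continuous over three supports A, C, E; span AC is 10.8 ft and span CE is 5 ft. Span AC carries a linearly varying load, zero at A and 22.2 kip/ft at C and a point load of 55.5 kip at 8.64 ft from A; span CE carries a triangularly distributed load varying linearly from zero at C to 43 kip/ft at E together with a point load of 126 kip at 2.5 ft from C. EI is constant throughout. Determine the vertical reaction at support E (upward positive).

R_E = 87.82 kip

Insert a hinge at C; M_C is the redundant, and each span becomes simply supported.
Discontinuity in slope at C on the released structure — sum the simple-span end rotations:
  span AC: triangular load, peak 22.2: w₀L³/(45EI) = 621.5/EI
  span AC: point load 55.5 at a = 8.64: Pab(L + a)/(6LEI) = 310.7/EI
  span CE: triangular load, peak 43: 7w₀L³/(360EI) = 104.5/EI
  span CE: point load 126 at a = 2.5: Pab(L + b)/(6LEI) = 196.9/EI
  relative rotation θ_0 = (932.2 + 301.4)/EI = 1234/EI
A unit hogging moment at C produces rotation L₁/(3EI) + L₂/(3EI) = 5.267/EI.
Slope continuity at C: θ_0 = M_C·5.267/EI, so M_C = 1234/5.267 = 234.2 kip·ft (hogging).
Span CE, ΣM about E: R_C^{CE}·5 = 494.2 + 234.2, so R_C^{CE} = 145.7 kip and R_E = 233.5 − 145.7 = 87.82 kip.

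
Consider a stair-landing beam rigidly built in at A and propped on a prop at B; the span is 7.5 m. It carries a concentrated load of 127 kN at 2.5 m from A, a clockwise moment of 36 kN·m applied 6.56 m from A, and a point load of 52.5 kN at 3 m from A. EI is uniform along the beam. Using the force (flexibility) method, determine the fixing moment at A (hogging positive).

Choose R_B as the redundant. The primary structure is the cantilever fixed at A.
Primary-structure tip deflection at B by superposition:
  point load 127 at a = 2.5: Pa²(3L − a)/(6EI) = 2646/EI
  clockwise couple 36 at a = 6.56: M₀a(2L − a)/(2EI) = 996.6/EI
  point load 52.5 at a = 3: Pa²(3L − a)/(6EI) = 1536/EI
  δ_0 = 5178/EI
Flexibility coefficient — unit upward force at B: δ_{BB} = L³/(3EI) = 140.6/EI.
Compatibility at B: δ_0 − R_B·δ_{BB} = 0, so R_B = 5178/140.6 = 36.82 kN.
Moment equilibrium about A: M_A = Σ(load moments about A) − R_B·L = 511 − 36.82×7.5 = 234.8 kN·m.

M_A = 234.8 kN·m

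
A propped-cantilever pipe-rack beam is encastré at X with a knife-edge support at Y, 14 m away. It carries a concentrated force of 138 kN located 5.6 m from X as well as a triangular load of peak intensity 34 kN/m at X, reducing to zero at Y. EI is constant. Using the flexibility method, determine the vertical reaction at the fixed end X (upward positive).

R_X = 299.7 kN

Release the roller at Y. Primary structure: cantilever fixed at X.
Free-end deflection of the primary structure under the applied loading (downward +):
  point load 138 at a = 5.6: Pa²(3L − a)/(6EI) = 26255/EI
  triangular load, peak 34 at the fixed end: w₀L⁴/(30EI) = 43538/EI
  δ_0 = 69793/EI
Flexibility coefficient — unit upward force at Y: δ_{YY} = L³/(3EI) = 914.7/EI.
The prop prevents deflection at Y: R_Y = δ_0/δ_{YY} = 69793/914.7 = 76.3 kN.
Vertical equilibrium: R_X = ΣP − R_Y = 376 − 76.3 = 299.7 kN.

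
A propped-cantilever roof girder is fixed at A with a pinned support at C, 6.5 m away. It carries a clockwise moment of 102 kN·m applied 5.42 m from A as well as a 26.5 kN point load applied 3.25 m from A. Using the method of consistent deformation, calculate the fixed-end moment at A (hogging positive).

M_A = -14.48 kN·m

Remove the prop at C; the released (primary) structure is a cantilever built in at A.
Primary-structure tip deflection at C by superposition:
  clockwise couple 102 at a = 5.42: M₀a(2L − a)/(2EI) = 2095/EI
  point load 26.5 at a = 3.25: Pa²(3L − a)/(6EI) = 758.1/EI
  δ_0 = 2853/EI
Tip deflection under a unit load at C: L³/(3EI) = 91.54/EI.
The prop prevents deflection at C: R_C = δ_0/δ_{CC} = 2853/91.54 = 31.17 kN.
Moment equilibrium about A: M_A = Σ(load moments about A) − R_C·L = 188.1 − 31.17×6.5 = -14.48 kN·m.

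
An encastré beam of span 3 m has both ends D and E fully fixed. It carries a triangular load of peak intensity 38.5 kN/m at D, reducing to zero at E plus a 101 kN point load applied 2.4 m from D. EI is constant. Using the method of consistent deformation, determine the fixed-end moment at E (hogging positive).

M_E = 50.33 kN·m

Release both end moments; the primary structure is a simply-supported span DE with redundants M_D and M_E.
Simple-span end rotations at D and E under the given loads:
  at D: triangular load, peak 38.5: w₀L³/(45EI) = 23.1/EI
  at E: triangular load, peak 38.5: 7w₀L³/(360EI) = 20.21/EI
  at D: point load 101 at a = 2.4: Pab(L + b)/(6LEI) = 29.09/EI
  at E: point load 101 at a = 2.4: Pab(L + a)/(6LEI) = 43.63/EI
  θ_D0 = 52.19/EI,  θ_E0 = 63.84/EI
Flexibility coefficients: a unit moment at one end gives L/(3EI) there and L/(6EI) at the far end, so f₁₁ = f₂₂ = 1/EI and f₁₂ = f₂₁ = 0.5/EI.
Compatibility — zero rotation at each built-in end:
  1 M_D + 0.5 M_E = 52.19
  0.5 M_D + 1 M_E = 63.84
Solving the pair gives M_D = 27.02 kN·m and M_E = 50.33 kN·m (hogging).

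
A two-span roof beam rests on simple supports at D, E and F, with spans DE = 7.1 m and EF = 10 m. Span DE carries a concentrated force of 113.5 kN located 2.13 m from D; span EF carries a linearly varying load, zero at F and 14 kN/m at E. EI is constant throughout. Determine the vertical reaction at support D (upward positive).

Release continuity at E by inserting a hinge; the redundant is the internal moment M_E. The primary structure is two simply-supported spans DE and EF.
End slopes at the hinge E, treating each span as simply supported:
  span DE: point load 113.5 at a = 2.13: Pab(L + a)/(6LEI) = 260.3/EI
  span EF: triangular load, peak 14: w₀L³/(45EI) = 311.1/EI
  relative rotation θ_0 = (260.3 + 311.1)/EI = 571.4/EI
A unit hogging moment at E produces rotation L₁/(3EI) + L₂/(3EI) = 5.7/EI.
Slope continuity at E: θ_0 = M_E·5.7/EI, so M_E = 571.4/5.7 = 100.3 kN·m (hogging).
Span DE, ΣM about D with M_E applied at E: R_E^{DE}·7.1 = 241.8 + 100.3, so R_E^{DE} = 48.17 kN and R_D = 113.5 − 48.17 = 65.33 kN.

R_D = 65.33 kN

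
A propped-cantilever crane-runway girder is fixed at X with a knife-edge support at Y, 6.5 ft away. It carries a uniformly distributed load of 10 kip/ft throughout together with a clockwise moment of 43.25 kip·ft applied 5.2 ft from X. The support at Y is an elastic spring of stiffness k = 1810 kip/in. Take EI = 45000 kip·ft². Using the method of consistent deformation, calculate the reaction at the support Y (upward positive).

R_Y = 33.21 kip

Take the reaction at Y as the redundant and release it; the primary structure is a cantilever fixed at X.
Downward deflection at the released point Y due to the loads:
  UDL 10: wL⁴/(8EI) = 2231/EI
  clockwise couple 43.25 at a = 5.2: M₀a(2L − a)/(2EI) = 877.1/EI
  δ_0 = 3108/EI
Tip deflection under a unit load at Y: L³/(3EI) = 91.54/EI.
With EI = 45000 kip·ft²: δ_0 = 0.069076 ft and δ_{YY} = 0.002034 ft/kip.
Compatibility — the spring shortens by R_Y/k under the reaction it provides: δ_0 − R_Y·δ_{YY} = R_Y/k. With 1/k = 1/(1810×12) ft/kip = 0.000046 ft/kip, R_Y = δ_0 / (δ_{YY} + 1/k) = 0.069076 / (0.002034 + 0.000046) = 33.21 kip.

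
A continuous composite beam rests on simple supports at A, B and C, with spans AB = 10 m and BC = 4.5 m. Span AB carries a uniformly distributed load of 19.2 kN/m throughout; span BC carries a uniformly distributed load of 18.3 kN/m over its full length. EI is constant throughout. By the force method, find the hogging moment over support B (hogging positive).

M_B = 179.9 kN·m

Take M_B as the redundant. Released structure: two simple spans AB and BC with a hinge at B.
Rotations at B on the released spans (each span's end-slope, ×1/EI):
  span AB: UDL 19.2: wL³/(24EI) = 800/EI
  span BC: UDL 18.3: wL³/(24EI) = 69.48/EI
  relative rotation θ_0 = (800 + 69.48)/EI = 869.5/EI
A unit hogging moment at B produces rotation L₁/(3EI) + L₂/(3EI) = 4.833/EI.
Slope continuity at B: θ_0 = M_B·4.833/EI, so M_B = 869.5/4.833 = 179.9 kN·m (hogging).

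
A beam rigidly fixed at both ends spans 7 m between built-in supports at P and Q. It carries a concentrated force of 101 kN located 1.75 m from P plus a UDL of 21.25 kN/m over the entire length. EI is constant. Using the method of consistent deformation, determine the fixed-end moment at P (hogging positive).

Release both end moments; the primary structure is a simply-supported span PQ with redundants M_P and M_Q.
On the primary (simply-supported) span, the end slopes from the loading are:
  at P: point load 101 at a = 1.75: Pab(L + b)/(6LEI) = 270.6/EI
  at Q: point load 101 at a = 1.75: Pab(L + a)/(6LEI) = 193.3/EI
  at P: UDL 21.25: wL³/(24EI) = 303.7/EI
  at Q: UDL 21.25: wL³/(24EI) = 303.7/EI
  θ_P0 = 574.3/EI,  θ_Q0 = 497/EI
Flexibility coefficients: a unit moment at one end gives L/(3EI) there and L/(6EI) at the far end, so f₁₁ = f₂₂ = 2.333/EI and f₁₂ = f₂₁ = 1.167/EI.
Compatibility — zero rotation at each built-in end:
  2.333 M_P + 1.167 M_Q = 574.3
  1.167 M_P + 2.333 M_Q = 497
Solving the pair gives M_P = 186.2 kN·m and M_Q = 119.9 kN·m (hogging).

M_P = 186.2 kN·m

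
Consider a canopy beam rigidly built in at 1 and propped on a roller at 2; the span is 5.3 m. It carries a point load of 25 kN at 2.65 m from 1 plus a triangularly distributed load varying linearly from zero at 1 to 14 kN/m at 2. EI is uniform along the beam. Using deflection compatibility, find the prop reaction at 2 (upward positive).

Remove the prop at 2; the released (primary) structure is a cantilever built in at 1.
Downward deflection at the released point 2 due to the loads:
  point load 25 at a = 2.65: Pa²(3L − a)/(6EI) = 387.7/EI
  triangular load, peak 14 at the free end: 11w₀L⁴/(120EI) = 1013/EI
  δ_0 = 1400/EI
Flexibility coefficient — unit upward force at 2: δ_{22} = L³/(3EI) = 49.63/EI.
The prop prevents deflection at 2: R_2 = δ_0/δ_{22} = 1400/49.63 = 28.22 kN.

R_2 = 28.22 kN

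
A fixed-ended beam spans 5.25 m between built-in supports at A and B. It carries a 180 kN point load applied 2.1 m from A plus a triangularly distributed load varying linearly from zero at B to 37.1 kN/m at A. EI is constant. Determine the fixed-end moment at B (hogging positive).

Release both end moments; the primary structure is a simply-supported span AB with redundants M_A and M_B.
End rotations of the released simple span under the applied load (×1/EI):
  at A: point load 180 at a = 2.1: Pab(L + b)/(6LEI) = 317.5/EI
  at B: point load 180 at a = 2.1: Pab(L + a)/(6LEI) = 277.8/EI
  at A: triangular load, peak 37.1: w₀L³/(45EI) = 119.3/EI
  at B: triangular load, peak 37.1: 7w₀L³/(360EI) = 104.4/EI
  θ_A0 = 436.8/EI,  θ_B0 = 382.2/EI
Flexibility coefficients: a unit moment at one end gives L/(3EI) there and L/(6EI) at the far end, so f₁₁ = f₂₂ = 1.75/EI and f₁₂ = f₂₁ = 0.875/EI.
Compatibility — zero rotation at each built-in end:
  1.75 M_A + 0.875 M_B = 436.8
  0.875 M_A + 1.75 M_B = 382.2
Solving the pair gives M_A = 187.2 kN·m and M_B = 124.8 kN·m (hogging).

M_B = 124.8 kN·m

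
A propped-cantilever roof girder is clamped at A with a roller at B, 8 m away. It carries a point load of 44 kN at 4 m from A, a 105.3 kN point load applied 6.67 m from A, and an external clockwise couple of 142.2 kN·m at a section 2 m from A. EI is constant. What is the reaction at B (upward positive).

R_B = 104.7 kN

Remove the prop at B; the released (primary) structure is a cantilever built in at A.
Primary-structure tip deflection at B by superposition:
  point load 44 at a = 4: Pa²(3L − a)/(6EI) = 2347/EI
  point load 105.3 at a = 6.67: Pa²(3L − a)/(6EI) = 13531/EI
  clockwise couple 142.2 at a = 2: M₀a(2L − a)/(2EI) = 1991/EI
  δ_0 = 17868/EI
Flexibility coefficient — unit upward force at B: δ_{BB} = L³/(3EI) = 170.7/EI.
The prop prevents deflection at B: R_B = δ_0/δ_{BB} = 17868/170.7 = 104.7 kN.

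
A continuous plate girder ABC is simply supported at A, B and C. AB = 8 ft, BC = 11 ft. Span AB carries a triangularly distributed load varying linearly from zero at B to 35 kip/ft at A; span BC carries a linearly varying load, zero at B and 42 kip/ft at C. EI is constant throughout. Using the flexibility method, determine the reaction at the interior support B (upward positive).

R_B = 172.6 kip

Release continuity at B by inserting a hinge; the redundant is the internal moment M_B. The primary structure is two simply-supported spans AB and BC.
End slopes at the hinge B, treating each span as simply supported:
  span AB: triangular load, peak 35: 7w₀L³/(360EI) = 348.4/EI
  span BC: triangular load, peak 42: 7w₀L³/(360EI) = 1087/EI
  relative rotation θ_0 = (348.4 + 1087)/EI = 1435/EI
A unit hogging moment at B produces rotation L₁/(3EI) + L₂/(3EI) = 6.333/EI.
Slope continuity at B: θ_0 = M_B·6.333/EI, so M_B = 1435/6.333 = 226.6 kip·ft (hogging).
Span AB, ΣM about A with M_B applied at B: R_B^{AB}·8 = 373.3 + 226.6, so R_B^{AB} = 75 kip and R_A = 140 − 75 = 65 kip.
Span BC, ΣM about C: R_B^{BC}·11 = 847 + 226.6, so R_B^{BC} = 97.6 kip and R_C = 231 − 97.6 = 133.4 kip.
R_B = 75 + 97.6 = 172.6 kip.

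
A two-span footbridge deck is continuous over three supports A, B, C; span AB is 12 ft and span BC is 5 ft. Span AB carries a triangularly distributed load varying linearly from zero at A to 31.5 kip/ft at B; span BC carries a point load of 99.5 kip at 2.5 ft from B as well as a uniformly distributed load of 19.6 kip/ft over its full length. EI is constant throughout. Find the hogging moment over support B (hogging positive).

M_B = 258.9 kip·ft

Release continuity at B by inserting a hinge; the redundant is the internal moment M_B. The primary structure is two simply-supported spans AB and BC.
Discontinuity in slope at B on the released structure — sum the simple-span end rotations:
  span AB: triangular load, peak 31.5: w₀L³/(45EI) = 1210/EI
  span BC: point load 99.5 at a = 2.5: Pab(L + b)/(6LEI) = 155.5/EI
  span BC: UDL 19.6: wL³/(24EI) = 102.1/EI
  relative rotation θ_0 = (1210 + 257.6)/EI = 1467/EI
A unit hogging moment at B produces rotation L₁/(3EI) + L₂/(3EI) = 5.667/EI.
Slope continuity at B: θ_0 = M_B·5.667/EI, so M_B = 1467/5.667 = 258.9 kip·ft (hogging).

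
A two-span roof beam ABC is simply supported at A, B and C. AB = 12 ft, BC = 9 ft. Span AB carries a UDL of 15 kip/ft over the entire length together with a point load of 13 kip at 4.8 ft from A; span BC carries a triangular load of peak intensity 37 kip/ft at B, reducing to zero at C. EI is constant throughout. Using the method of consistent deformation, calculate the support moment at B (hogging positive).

Insert a hinge at B; M_B is the redundant, and each span becomes simply supported.
Rotations at B on the released spans (each span's end-slope, ×1/EI):
  span AB: UDL 15: wL³/(24EI) = 1080/EI
  span AB: point load 13 at a = 4.8: Pab(L + a)/(6LEI) = 104.8/EI
  span BC: triangular load, peak 37: w₀L³/(45EI) = 599.4/EI
  relative rotation θ_0 = (1185 + 599.4)/EI = 1784/EI
A unit hogging moment at B produces rotation L₁/(3EI) + L₂/(3EI) = 7/EI.
Compatibility: M_B·(L₁+L₂)/(3EI) = θ_0, giving M_B = 254.9 kip·ft (hogging).

M_B = 254.9 kip·ft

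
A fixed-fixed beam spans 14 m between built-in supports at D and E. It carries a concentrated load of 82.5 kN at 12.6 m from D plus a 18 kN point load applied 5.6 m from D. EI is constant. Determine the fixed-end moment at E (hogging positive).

Take the two fixed-end moments M_D, M_E as redundants; the released structure is the simple span DE.
Simple-span end rotations at D and E under the given loads:
  at D: point load 82.5 at a = 12.6: Pab(L + b)/(6LEI) = 266.8/EI
  at E: point load 82.5 at a = 12.6: Pab(L + a)/(6LEI) = 460.8/EI
  at D: point load 18 at a = 5.6: Pab(L + b)/(6LEI) = 225.8/EI
  at E: point load 18 at a = 5.6: Pab(L + a)/(6LEI) = 197.6/EI
  θ_D0 = 492.6/EI,  θ_E0 = 658.4/EI
Flexibility coefficients: a unit moment at one end gives L/(3EI) there and L/(6EI) at the far end, so f₁₁ = f₂₂ = 4.667/EI and f₁₂ = f₂₁ = 2.333/EI.
Compatibility — zero rotation at each built-in end:
  4.667 M_D + 2.333 M_E = 492.6
  2.333 M_D + 4.667 M_E = 658.4
Solving the pair gives M_D = 46.68 kN·m and M_E = 117.7 kN·m (hogging).

M_E = 117.7 kN·m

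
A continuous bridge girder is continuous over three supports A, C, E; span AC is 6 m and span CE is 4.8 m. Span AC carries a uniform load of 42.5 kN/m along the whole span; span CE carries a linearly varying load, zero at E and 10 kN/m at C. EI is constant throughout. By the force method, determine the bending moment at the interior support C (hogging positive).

Take M_C as the redundant. Released structure: two simple spans AC and CE with a hinge at C.
End slopes at the hinge C, treating each span as simply supported:
  span AC: UDL 42.5: wL³/(24EI) = 382.5/EI
  span CE: triangular load, peak 10: w₀L³/(45EI) = 24.58/EI
  relative rotation θ_0 = (382.5 + 24.58)/EI = 407.1/EI
A unit hogging moment at C produces rotation L₁/(3EI) + L₂/(3EI) = 3.6/EI.
Slope continuity at C: θ_0 = M_C·3.6/EI, so M_C = 407.1/3.6 = 113.1 kN·m (hogging).

M_C = 113.1 kN·m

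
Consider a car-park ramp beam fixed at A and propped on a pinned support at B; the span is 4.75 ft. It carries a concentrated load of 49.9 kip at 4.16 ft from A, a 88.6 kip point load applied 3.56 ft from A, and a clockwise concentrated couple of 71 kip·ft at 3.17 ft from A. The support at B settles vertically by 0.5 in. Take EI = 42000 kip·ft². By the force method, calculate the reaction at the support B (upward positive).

Take the reaction at B as the redundant and release it; the primary structure is a cantilever fixed at A.
Downward deflection at the released point B due to the loads:
  point load 49.9 at a = 4.16: Pa²(3L − a)/(6EI) = 1452/EI
  point load 88.6 at a = 3.56: Pa²(3L − a)/(6EI) = 2001/EI
  clockwise couple 71 at a = 3.17: M₀a(2L − a)/(2EI) = 712.3/EI
  δ_0 = 4165/EI
Flexibility coefficient — unit upward force at B: δ_{BB} = L³/(3EI) = 35.72/EI.
With EI = 42000 kip·ft²: δ_0 = 0.09917 ft and δ_{BB} = 0.000851 ft/kip.
Compatibility — the beam at B must follow the support down by 0.04167 ft: δ_0 − R_B·δ_{BB} = 0.04167, so R_B = (0.09917 − 0.04167)/0.000851 = 67.61 kip.

R_B = 67.61 kip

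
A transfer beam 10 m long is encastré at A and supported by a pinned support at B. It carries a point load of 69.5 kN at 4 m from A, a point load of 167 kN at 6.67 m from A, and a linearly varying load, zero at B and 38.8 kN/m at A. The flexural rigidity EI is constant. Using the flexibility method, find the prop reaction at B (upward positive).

R_B = 139.9 kN

Remove the prop at B; the released (primary) structure is a cantilever built in at A.
Downward deflection at the released point B due to the loads:
  point load 69.5 at a = 4: Pa²(3L − a)/(6EI) = 4819/EI
  point load 167 at a = 6.67: Pa²(3L − a)/(6EI) = 28889/EI
  triangular load, peak 38.8 at the fixed end: w₀L⁴/(30EI) = 12933/EI
  δ_0 = 46641/EI
Flexibility coefficient — unit upward force at B: δ_{BB} = L³/(3EI) = 333.3/EI.
The prop prevents deflection at B: R_B = δ_0/δ_{BB} = 46641/333.3 = 139.9 kN.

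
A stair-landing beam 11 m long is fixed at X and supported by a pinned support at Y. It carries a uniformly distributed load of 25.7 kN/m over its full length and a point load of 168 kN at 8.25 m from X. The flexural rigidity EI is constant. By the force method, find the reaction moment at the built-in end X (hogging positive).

Take the reaction at Y as the redundant and release it; the primary structure is a cantilever fixed at X.
Free-end deflection of the primary structure under the applied loading (downward +):
  UDL 25.7: wL⁴/(8EI) = 47034/EI
  point load 168 at a = 8.25: Pa²(3L − a)/(6EI) = 47167/EI
  δ_0 = 94202/EI
Flexibility coefficient — unit upward force at Y: δ_{YY} = L³/(3EI) = 443.7/EI.
Compatibility at Y: δ_0 − R_Y·δ_{YY} = 0, so R_Y = 94202/443.7 = 212.3 kN.
Moment equilibrium about X: M_X = Σ(load moments about X) − R_Y·L = 2941 − 212.3×11 = 605.3 kN·m.

M_X = 605.3 kN·m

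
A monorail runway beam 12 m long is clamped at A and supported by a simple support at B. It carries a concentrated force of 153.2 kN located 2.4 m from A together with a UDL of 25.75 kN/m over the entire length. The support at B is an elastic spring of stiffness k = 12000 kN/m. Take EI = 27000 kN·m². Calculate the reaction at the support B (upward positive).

Take the reaction at B as the redundant and release it; the primary structure is a cantilever fixed at A.
Deflection at B on the released cantilever, summing each load's contribution:
  point load 153.2 at a = 2.4: Pa²(3L − a)/(6EI) = 4942/EI
  UDL 25.75: wL⁴/(8EI) = 66744/EI
  δ_0 = 71686/EI
Flexibility coefficient — unit upward force at B: δ_{BB} = L³/(3EI) = 576/EI.
With EI = 27000 kN·m²: δ_0 = 2.655 m and δ_{BB} = 0.021333 m/kN.
Compatibility — the spring shortens by R_B/k under the reaction it provides: δ_0 − R_B·δ_{BB} = R_B/k. With 1/k = 0.000083 m/kN, R_B = δ_0 / (δ_{BB} + 1/k) = 2.655 / (0.021333 + 0.000083) = 124 kN.

R_B = 124 kN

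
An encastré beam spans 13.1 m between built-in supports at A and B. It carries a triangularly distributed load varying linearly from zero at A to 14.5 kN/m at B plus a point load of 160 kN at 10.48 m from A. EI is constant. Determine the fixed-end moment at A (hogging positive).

Take the two fixed-end moments M_A, M_B as redundants; the released structure is the simple span AB.
On the primary (simply-supported) span, the end slopes from the loading are:
  at A: triangular load, peak 14.5: 7w₀L³/(360EI) = 633.8/EI
  at B: triangular load, peak 14.5: w₀L³/(45EI) = 724.4/EI
  at A: point load 160 at a = 10.48: Pab(L + b)/(6LEI) = 878.6/EI
  at B: point load 160 at a = 10.48: Pab(L + a)/(6LEI) = 1318/EI
  θ_A0 = 1512/EI,  θ_B0 = 2042/EI
Flexibility coefficients: a unit moment at one end gives L/(3EI) there and L/(6EI) at the far end, so f₁₁ = f₂₂ = 4.367/EI and f₁₂ = f₂₁ = 2.183/EI.
Compatibility — zero rotation at each built-in end:
  4.367 M_A + 2.183 M_B = 1512
  2.183 M_A + 4.367 M_B = 2042
Solving the pair gives M_A = 150 kN·m and M_B = 392.7 kN·m (hogging).

M_A = 150 kN·m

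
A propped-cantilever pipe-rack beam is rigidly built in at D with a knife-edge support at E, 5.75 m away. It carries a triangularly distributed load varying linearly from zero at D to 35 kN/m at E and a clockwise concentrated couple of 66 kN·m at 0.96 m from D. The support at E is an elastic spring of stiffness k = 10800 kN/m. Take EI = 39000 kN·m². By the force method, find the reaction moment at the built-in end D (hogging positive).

M_D = 122 kN·m

Release the roller at E. Primary structure: cantilever fixed at D.
Free-end deflection of the primary structure under the applied loading (downward +):
  triangular load, peak 35 at the free end: 11w₀L⁴/(120EI) = 3507/EI
  clockwise couple 66 at a = 0.96: M₀a(2L − a)/(2EI) = 333.9/EI
  δ_0 = 3841/EI
Flexibility coefficient — unit upward force at E: δ_{EE} = L³/(3EI) = 63.37/EI.
With EI = 39000 kN·m²: δ_0 = 0.098488 m and δ_{EE} = 0.001625 m/kN.
Compatibility — the spring shortens by R_E/k under the reaction it provides: δ_0 − R_E·δ_{EE} = R_E/k. With 1/k = 0.000093 m/kN, R_E = δ_0 / (δ_{EE} + 1/k) = 0.098488 / (0.001625 + 0.000093) = 57.35 kN.
Moment equilibrium about D: M_D = Σ(load moments about D) − R_E·L = 451.7 − 57.35×5.75 = 122 kN·m.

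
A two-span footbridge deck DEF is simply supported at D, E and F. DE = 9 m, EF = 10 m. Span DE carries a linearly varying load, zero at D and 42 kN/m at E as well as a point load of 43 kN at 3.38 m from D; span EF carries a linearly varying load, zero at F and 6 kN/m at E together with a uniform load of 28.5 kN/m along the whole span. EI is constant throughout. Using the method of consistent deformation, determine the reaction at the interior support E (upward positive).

Release continuity at E by inserting a hinge; the redundant is the internal moment M_E. The primary structure is two simply-supported spans DE and EF.
Rotations at E on the released spans (each span's end-slope, ×1/EI):
  span DE: triangular load, peak 42: w₀L³/(45EI) = 680.4/EI
  span DE: point load 43 at a = 3.38: Pab(L + a)/(6LEI) = 187.3/EI
  span EF: triangular load, peak 6: w₀L³/(45EI) = 133.3/EI
  span EF: UDL 28.5: wL³/(24EI) = 1188/EI
  relative rotation θ_0 = (867.7 + 1321)/EI = 2188/EI
A unit hogging moment at E produces rotation L₁/(3EI) + L₂/(3EI) = 6.333/EI.
Slope continuity at E: θ_0 = M_E·6.333/EI, so M_E = 2188/6.333 = 345.6 kN·m (hogging).
Span DE, ΣM about D with M_E applied at E: R_E^{DE}·9 = 1279 + 345.6, so R_E^{DE} = 180.5 kN and R_D = 232 − 180.5 = 51.46 kN.
Span EF, ΣM about F: R_E^{EF}·10 = 1625 + 345.6, so R_E^{EF} = 197.1 kN and R_F = 315 − 197.1 = 117.9 kN.
R_E = 180.5 + 197.1 = 377.6 kN.

R_E = 377.6 kN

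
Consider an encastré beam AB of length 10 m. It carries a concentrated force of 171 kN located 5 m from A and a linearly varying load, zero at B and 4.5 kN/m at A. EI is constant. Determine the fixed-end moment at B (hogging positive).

Release both end moments; the primary structure is a simply-supported span AB with redundants M_A and M_B.
End rotations of the released simple span under the applied load (×1/EI):
  at A: point load 171 at a = 5: Pab(L + b)/(6LEI) = 1069/EI
  at B: point load 171 at a = 5: Pab(L + a)/(6LEI) = 1069/EI
  at A: triangular load, peak 4.5: w₀L³/(45EI) = 100/EI
  at B: triangular load, peak 4.5: 7w₀L³/(360EI) = 87.5/EI
  θ_A0 = 1169/EI,  θ_B0 = 1156/EI
Flexibility coefficients: a unit moment at one end gives L/(3EI) there and L/(6EI) at the far end, so f₁₁ = f₂₂ = 3.333/EI and f₁₂ = f₂₁ = 1.667/EI.
Compatibility — zero rotation at each built-in end:
  3.333 M_A + 1.667 M_B = 1169
  1.667 M_A + 3.333 M_B = 1156
Solving the pair gives M_A = 236.2 kN·m and M_B = 228.8 kN·m (hogging).

M_B = 228.8 kN·m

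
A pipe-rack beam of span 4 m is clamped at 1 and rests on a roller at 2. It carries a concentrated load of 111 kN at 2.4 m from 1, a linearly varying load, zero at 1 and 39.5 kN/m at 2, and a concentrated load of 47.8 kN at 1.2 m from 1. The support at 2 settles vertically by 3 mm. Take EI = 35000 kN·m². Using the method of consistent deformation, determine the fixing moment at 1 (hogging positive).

Release the roller at 2. Primary structure: cantilever fixed at 1.
Deflection at 2 on the released cantilever, summing each load's contribution:
  point load 111 at a = 2.4: Pa²(3L − a)/(6EI) = 1023/EI
  triangular load, peak 39.5 at the free end: 11w₀L⁴/(120EI) = 926.9/EI
  point load 47.8 at a = 1.2: Pa²(3L − a)/(6EI) = 123.9/EI
  δ_0 = 2074/EI
Flexibility coefficient — unit upward force at 2: δ_{22} = L³/(3EI) = 21.33/EI.
With EI = 35000 kN·m²: δ_0 = 0.059252 m and δ_{22} = 0.00061 m/kN.
Compatibility — the beam at 2 must follow the support down by 0.003 m: δ_0 − R_2·δ_{22} = 0.003, so R_2 = (0.059252 − 0.003)/0.00061 = 92.29 kN.
Moment equilibrium about 1: M_1 = Σ(load moments about 1) − R_2·L = 534.4 − 92.29×4 = 165.3 kN·m.

M_1 = 165.3 kN·m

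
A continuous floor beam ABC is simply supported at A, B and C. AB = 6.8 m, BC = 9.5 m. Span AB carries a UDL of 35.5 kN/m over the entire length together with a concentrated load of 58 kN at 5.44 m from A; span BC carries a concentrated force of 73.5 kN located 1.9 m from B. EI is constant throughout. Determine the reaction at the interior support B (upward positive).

Insert a hinge at B; M_B is the redundant, and each span becomes simply supported.
Discontinuity in slope at B on the released structure — sum the simple-span end rotations:
  span AB: UDL 35.5: wL³/(24EI) = 465.1/EI
  span AB: point load 58 at a = 5.44: Pab(L + a)/(6LEI) = 128.7/EI
  span BC: point load 73.5 at a = 1.9: Pab(L + b)/(6LEI) = 318.4/EI
  relative rotation θ_0 = (593.8 + 318.4)/EI = 912.2/EI
A unit hogging moment at B produces rotation L₁/(3EI) + L₂/(3EI) = 5.433/EI.
Compatibility: M_B·(L₁+L₂)/(3EI) = θ_0, giving M_B = 167.9 kN·m (hogging).
Span AB, ΣM about A with M_B applied at B: R_B^{AB}·6.8 = 1136 + 167.9, so R_B^{AB} = 191.8 kN and R_A = 299.4 − 191.8 = 107.6 kN.
Span BC, ΣM about C: R_B^{BC}·9.5 = 558.6 + 167.9, so R_B^{BC} = 76.47 kN and R_C = 73.5 − 76.47 = -2.973 kN.
R_B = 191.8 + 76.47 = 268.3 kN.

R_B = 268.3 kN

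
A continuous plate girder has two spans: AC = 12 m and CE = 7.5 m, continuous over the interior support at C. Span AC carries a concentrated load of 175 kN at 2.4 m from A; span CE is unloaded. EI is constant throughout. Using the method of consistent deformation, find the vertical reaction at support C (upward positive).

R_C = 61.88 kN

Take M_C as the redundant. Released structure: two simple spans AC and CE with a hinge at C.
End slopes at the hinge C, treating each span as simply supported:
  span AC: point load 175 at a = 2.4: Pab(L + a)/(6LEI) = 806.4/EI
  relative rotation θ_0 = (806.4 + 0)/EI = 806.4/EI
A unit hogging moment at C produces rotation L₁/(3EI) + L₂/(3EI) = 6.5/EI.
Compatibility: M_C·(L₁+L₂)/(3EI) = θ_0, giving M_C = 124.1 kN·m (hogging).
Span AC, ΣM about A with M_C applied at C: R_C^{AC}·12 = 420 + 124.1, so R_C^{AC} = 45.34 kN and R_A = 175 − 45.34 = 129.7 kN.
Span CE, ΣM about E: R_C^{CE}·7.5 = 0 + 124.1, so R_C^{CE} = 16.54 kN and R_E = 0 − 16.54 = -16.54 kN.
R_C = 45.34 + 16.54 = 61.88 kN.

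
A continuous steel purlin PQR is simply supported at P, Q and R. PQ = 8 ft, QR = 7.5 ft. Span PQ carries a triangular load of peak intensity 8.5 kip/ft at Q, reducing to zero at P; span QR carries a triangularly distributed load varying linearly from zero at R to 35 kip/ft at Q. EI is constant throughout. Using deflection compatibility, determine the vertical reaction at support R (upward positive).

R_R = 32.79 kip

Insert a hinge at Q; M_Q is the redundant, and each span becomes simply supported.
End slopes at the hinge Q, treating each span as simply supported:
  span PQ: triangular load, peak 8.5: w₀L³/(45EI) = 96.71/EI
  span QR: triangular load, peak 35: w₀L³/(45EI) = 328.1/EI
  relative rotation θ_0 = (96.71 + 328.1)/EI = 424.8/EI
A unit hogging moment at Q produces rotation L₁/(3EI) + L₂/(3EI) = 5.167/EI.
Compatibility: M_Q·(L₁+L₂)/(3EI) = θ_0, giving M_Q = 82.23 kip·ft (hogging).
Span QR, ΣM about R: R_Q^{QR}·7.5 = 656.2 + 82.23, so R_Q^{QR} = 98.46 kip and R_R = 131.2 − 98.46 = 32.79 kip.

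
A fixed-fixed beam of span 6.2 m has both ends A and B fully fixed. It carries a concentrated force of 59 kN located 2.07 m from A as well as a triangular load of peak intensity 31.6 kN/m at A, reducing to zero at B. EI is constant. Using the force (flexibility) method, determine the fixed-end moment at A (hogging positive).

M_A = 114.9 kN·m

Take the two fixed-end moments M_A, M_B as redundants; the released structure is the simple span AB.
On the primary (simply-supported) span, the end slopes from the loading are:
  at A: point load 59 at a = 2.07: Pab(L + b)/(6LEI) = 140.1/EI
  at B: point load 59 at a = 2.07: Pab(L + a)/(6LEI) = 112.1/EI
  at A: triangular load, peak 31.6: w₀L³/(45EI) = 167.4/EI
  at B: triangular load, peak 31.6: 7w₀L³/(360EI) = 146.4/EI
  θ_A0 = 307.4/EI,  θ_B0 = 258.6/EI
Flexibility coefficients: a unit moment at one end gives L/(3EI) there and L/(6EI) at the far end, so f₁₁ = f₂₂ = 2.067/EI and f₁₂ = f₂₁ = 1.033/EI.
Compatibility — zero rotation at each built-in end:
  2.067 M_A + 1.033 M_B = 307.4
  1.033 M_A + 2.067 M_B = 258.6
Solving the pair gives M_A = 114.9 kN·m and M_B = 67.65 kN·m (hogging).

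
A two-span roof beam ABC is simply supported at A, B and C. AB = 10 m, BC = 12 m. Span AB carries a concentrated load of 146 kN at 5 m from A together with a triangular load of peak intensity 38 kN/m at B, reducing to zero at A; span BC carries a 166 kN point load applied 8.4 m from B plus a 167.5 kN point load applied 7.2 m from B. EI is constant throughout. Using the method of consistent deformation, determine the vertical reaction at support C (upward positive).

Insert a hinge at B; M_B is the redundant, and each span becomes simply supported.
Rotations at B on the released spans (each span's end-slope, ×1/EI):
  span AB: point load 146 at a = 5: Pab(L + a)/(6LEI) = 912.5/EI
  span AB: triangular load, peak 38: w₀L³/(45EI) = 844.4/EI
  span BC: point load 166 at a = 8.4: Pab(L + b)/(6LEI) = 1088/EI
  span BC: point load 167.5 at a = 7.2: Pab(L + b)/(6LEI) = 1351/EI
  relative rotation θ_0 = (1757 + 2438)/EI = 4195/EI
A unit hogging moment at B produces rotation L₁/(3EI) + L₂/(3EI) = 7.333/EI.
Slope continuity at B: θ_0 = M_B·7.333/EI, so M_B = 4195/7.333 = 572.1 kN·m (hogging).
Span BC, ΣM about C: R_B^{BC}·12 = 1402 + 572.1, so R_B^{BC} = 164.5 kN and R_C = 333.5 − 164.5 = 169 kN.

R_C = 169 kN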